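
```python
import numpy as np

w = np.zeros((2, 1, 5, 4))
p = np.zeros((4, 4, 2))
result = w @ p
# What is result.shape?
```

(2, 4, 5, 2)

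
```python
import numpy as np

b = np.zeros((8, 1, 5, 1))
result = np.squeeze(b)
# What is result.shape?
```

(8, 5)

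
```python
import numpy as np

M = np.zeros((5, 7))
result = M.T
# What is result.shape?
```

(7, 5)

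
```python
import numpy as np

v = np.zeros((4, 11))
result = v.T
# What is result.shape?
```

(11, 4)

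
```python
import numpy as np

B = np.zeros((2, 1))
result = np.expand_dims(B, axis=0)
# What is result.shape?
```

(1, 2, 1)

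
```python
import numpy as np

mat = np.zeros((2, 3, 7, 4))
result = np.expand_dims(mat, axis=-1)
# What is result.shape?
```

(2, 3, 7, 4, 1)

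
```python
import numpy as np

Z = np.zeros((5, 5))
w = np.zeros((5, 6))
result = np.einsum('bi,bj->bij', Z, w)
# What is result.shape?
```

(5, 5, 6)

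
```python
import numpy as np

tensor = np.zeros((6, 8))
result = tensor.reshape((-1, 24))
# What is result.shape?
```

(2, 24)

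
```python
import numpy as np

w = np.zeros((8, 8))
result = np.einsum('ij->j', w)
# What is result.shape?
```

(8,)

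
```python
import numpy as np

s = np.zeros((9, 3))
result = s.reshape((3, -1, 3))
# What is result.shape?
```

(3, 3, 3)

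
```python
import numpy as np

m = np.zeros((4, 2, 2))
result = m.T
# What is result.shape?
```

(2, 2, 4)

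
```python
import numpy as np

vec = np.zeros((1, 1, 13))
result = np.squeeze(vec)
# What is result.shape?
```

(13,)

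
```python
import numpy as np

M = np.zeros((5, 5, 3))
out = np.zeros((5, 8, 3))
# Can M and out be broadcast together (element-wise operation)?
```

No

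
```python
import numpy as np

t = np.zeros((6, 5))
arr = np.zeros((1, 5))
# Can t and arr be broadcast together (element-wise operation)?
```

Yes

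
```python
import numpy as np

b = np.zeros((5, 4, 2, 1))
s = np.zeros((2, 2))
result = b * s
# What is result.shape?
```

(5, 4, 2, 2)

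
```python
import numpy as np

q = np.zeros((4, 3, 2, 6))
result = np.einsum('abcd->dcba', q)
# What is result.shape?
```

(6, 2, 3, 4)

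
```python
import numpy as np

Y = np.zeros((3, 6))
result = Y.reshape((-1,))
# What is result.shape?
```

(18,)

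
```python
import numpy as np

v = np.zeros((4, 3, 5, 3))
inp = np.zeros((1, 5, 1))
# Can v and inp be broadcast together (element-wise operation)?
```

Yes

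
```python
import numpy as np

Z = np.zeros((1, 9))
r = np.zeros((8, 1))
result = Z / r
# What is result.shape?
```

(8, 9)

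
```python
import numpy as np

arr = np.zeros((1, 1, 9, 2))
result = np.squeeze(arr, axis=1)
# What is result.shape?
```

(1, 9, 2)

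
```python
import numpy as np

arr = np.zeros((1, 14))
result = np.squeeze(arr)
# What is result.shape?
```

(14,)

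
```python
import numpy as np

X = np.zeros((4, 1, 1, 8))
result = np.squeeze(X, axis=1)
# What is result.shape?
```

(4, 1, 8)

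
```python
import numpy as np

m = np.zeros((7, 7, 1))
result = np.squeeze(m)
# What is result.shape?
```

(7, 7)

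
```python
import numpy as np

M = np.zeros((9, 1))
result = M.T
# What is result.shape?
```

(1, 9)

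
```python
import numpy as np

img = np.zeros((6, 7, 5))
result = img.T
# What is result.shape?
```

(5, 7, 6)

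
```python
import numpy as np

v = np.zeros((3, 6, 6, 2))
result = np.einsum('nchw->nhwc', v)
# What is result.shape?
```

(3, 6, 2, 6)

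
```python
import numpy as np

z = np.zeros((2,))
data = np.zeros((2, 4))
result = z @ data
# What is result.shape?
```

(4,)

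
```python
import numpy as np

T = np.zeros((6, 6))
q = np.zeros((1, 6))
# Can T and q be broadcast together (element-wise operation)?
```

Yes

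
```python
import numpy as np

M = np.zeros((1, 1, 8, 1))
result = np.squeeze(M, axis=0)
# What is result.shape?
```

(1, 8, 1)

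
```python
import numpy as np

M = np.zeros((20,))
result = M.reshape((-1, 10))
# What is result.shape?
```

(2, 10)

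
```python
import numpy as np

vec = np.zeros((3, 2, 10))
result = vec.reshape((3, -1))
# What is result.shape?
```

(3, 20)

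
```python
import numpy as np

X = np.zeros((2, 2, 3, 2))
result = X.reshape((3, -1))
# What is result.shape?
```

(3, 8)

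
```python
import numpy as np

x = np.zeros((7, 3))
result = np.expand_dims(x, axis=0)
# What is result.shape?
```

(1, 7, 3)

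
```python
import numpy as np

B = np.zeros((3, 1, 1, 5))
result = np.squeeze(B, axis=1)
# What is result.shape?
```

(3, 1, 5)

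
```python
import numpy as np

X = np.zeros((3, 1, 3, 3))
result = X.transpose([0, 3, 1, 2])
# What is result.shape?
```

(3, 3, 1, 3)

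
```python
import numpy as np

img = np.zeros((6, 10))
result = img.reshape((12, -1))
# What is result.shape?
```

(12, 5)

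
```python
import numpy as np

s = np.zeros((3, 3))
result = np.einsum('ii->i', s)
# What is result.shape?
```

(3,)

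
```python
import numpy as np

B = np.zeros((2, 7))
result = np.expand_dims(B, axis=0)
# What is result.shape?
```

(1, 2, 7)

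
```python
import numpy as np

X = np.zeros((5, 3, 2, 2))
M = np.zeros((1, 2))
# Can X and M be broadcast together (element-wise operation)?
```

Yes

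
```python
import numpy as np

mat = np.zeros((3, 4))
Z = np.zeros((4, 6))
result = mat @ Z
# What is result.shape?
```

(3, 6)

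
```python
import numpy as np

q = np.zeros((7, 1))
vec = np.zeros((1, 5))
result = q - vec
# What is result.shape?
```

(7, 5)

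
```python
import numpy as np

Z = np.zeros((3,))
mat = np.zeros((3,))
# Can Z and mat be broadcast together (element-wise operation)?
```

Yes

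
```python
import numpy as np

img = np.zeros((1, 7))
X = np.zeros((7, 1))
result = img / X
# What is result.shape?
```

(7, 7)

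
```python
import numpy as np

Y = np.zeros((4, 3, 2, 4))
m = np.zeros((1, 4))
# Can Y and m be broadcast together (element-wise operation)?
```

Yes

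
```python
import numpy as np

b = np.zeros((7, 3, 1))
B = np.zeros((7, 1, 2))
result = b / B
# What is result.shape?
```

(7, 3, 2)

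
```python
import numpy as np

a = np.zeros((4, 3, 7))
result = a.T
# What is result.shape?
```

(7, 3, 4)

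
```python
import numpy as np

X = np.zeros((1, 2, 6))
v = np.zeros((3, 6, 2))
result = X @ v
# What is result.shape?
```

(3, 2, 2)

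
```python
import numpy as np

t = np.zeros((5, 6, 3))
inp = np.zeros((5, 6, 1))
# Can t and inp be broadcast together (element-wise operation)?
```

Yes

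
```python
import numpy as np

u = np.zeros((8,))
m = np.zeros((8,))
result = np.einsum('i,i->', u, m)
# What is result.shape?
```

()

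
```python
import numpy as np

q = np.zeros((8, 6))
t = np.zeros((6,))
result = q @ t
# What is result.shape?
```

(8,)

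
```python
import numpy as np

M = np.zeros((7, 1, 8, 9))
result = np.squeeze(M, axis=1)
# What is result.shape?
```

(7, 8, 9)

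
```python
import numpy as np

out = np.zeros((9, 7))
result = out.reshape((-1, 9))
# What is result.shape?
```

(7, 9)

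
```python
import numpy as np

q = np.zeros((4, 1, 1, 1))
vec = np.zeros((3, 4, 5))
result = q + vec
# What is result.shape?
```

(4, 3, 4, 5)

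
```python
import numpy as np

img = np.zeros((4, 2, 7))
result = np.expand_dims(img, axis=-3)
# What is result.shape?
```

(4, 1, 2, 7)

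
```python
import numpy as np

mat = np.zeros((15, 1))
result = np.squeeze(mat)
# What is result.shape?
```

(15,)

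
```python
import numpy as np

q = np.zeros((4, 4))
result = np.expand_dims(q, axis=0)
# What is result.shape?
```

(1, 4, 4)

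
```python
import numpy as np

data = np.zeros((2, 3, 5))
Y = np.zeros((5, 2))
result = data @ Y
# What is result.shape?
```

(2, 3, 2)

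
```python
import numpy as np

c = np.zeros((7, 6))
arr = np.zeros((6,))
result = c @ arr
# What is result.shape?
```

(7,)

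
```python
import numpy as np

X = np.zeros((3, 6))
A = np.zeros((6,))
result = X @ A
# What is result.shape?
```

(3,)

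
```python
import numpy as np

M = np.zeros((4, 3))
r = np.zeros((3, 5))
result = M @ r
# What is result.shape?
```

(4, 5)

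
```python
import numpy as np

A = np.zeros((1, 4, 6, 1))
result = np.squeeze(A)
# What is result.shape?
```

(4, 6)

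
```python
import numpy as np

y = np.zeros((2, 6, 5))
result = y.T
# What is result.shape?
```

(5, 6, 2)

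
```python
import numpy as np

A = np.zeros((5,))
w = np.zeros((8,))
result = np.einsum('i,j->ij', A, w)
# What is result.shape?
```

(5, 8)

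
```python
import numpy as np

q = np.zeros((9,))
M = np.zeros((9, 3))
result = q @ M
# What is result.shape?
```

(3,)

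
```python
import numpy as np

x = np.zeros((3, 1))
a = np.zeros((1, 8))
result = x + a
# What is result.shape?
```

(3, 8)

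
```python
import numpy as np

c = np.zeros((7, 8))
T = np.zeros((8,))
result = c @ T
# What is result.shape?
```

(7,)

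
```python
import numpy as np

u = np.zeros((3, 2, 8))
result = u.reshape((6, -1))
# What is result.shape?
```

(6, 8)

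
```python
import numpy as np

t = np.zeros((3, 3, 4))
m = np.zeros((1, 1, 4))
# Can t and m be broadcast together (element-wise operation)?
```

Yes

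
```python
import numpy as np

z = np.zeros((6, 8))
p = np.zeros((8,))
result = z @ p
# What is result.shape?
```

(6,)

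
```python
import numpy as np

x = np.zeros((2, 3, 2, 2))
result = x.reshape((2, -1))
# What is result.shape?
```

(2, 12)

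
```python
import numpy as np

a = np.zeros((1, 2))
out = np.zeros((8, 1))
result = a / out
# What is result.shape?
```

(8, 2)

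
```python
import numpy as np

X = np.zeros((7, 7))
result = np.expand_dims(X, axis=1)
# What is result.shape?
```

(7, 1, 7)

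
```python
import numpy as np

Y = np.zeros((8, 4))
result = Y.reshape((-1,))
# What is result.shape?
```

(32,)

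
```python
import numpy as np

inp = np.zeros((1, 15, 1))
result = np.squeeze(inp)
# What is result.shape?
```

(15,)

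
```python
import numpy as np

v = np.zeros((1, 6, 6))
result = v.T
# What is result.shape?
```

(6, 6, 1)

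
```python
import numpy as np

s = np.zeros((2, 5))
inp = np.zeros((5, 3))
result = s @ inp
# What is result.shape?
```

(2, 3)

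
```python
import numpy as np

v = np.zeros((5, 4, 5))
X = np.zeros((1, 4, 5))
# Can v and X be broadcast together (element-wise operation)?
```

Yes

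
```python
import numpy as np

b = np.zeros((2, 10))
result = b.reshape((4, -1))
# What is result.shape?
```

(4, 5)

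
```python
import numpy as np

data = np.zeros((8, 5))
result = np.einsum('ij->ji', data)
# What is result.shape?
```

(5, 8)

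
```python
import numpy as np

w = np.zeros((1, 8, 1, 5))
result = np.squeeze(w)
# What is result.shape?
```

(8, 5)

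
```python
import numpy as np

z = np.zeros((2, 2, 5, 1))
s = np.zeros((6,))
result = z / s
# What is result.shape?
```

(2, 2, 5, 6)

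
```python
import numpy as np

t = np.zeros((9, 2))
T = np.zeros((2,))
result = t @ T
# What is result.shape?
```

(9,)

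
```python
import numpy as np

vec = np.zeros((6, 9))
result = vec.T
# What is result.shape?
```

(9, 6)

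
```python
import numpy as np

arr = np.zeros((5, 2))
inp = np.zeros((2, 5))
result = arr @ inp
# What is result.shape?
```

(5, 5)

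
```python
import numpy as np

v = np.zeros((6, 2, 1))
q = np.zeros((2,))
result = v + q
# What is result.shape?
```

(6, 2, 2)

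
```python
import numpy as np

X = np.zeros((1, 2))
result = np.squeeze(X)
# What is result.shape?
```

(2,)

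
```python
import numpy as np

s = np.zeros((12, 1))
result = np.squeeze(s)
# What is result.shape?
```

(12,)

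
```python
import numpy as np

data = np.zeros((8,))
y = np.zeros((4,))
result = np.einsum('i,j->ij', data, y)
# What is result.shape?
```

(8, 4)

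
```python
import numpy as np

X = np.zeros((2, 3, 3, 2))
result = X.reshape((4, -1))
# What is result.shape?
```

(4, 9)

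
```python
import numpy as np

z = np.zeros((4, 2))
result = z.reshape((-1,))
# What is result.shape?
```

(8,)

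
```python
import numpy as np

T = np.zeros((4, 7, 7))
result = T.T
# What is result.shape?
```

(7, 7, 4)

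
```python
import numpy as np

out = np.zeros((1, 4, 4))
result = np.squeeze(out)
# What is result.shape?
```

(4, 4)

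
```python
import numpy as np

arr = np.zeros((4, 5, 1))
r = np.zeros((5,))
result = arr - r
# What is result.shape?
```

(4, 5, 5)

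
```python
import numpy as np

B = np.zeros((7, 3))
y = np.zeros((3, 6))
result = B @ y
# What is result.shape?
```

(7, 6)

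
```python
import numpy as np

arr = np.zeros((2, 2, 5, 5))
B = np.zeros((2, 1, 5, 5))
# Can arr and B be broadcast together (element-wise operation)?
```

Yes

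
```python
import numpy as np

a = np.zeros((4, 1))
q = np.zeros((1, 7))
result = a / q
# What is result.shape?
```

(4, 7)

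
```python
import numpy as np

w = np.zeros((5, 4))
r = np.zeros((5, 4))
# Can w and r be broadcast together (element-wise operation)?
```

Yes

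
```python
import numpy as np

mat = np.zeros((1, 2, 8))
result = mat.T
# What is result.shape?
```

(8, 2, 1)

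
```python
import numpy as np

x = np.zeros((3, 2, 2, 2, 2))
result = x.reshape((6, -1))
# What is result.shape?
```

(6, 8)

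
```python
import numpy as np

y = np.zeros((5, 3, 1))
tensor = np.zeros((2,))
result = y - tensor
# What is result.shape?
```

(5, 3, 2)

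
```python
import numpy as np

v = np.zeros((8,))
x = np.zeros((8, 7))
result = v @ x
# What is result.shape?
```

(7,)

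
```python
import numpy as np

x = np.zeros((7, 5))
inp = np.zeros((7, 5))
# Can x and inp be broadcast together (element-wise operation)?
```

Yes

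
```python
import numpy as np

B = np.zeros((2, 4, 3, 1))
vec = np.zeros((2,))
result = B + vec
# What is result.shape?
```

(2, 4, 3, 2)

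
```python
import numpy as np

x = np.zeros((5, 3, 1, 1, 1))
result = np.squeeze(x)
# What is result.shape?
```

(5, 3)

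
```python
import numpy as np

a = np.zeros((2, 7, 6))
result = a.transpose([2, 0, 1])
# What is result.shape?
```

(6, 2, 7)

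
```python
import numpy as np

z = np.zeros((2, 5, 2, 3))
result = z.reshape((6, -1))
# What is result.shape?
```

(6, 10)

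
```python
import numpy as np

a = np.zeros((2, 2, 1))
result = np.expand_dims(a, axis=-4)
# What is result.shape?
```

(1, 2, 2, 1)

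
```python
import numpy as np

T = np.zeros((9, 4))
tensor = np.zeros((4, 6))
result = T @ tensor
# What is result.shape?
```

(9, 6)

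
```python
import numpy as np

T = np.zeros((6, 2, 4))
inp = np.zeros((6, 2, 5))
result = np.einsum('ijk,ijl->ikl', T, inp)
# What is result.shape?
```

(6, 4, 5)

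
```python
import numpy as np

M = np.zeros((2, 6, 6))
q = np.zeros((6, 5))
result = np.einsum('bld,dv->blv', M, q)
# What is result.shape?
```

(2, 6, 5)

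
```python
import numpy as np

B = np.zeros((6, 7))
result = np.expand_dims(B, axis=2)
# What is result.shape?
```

(6, 7, 1)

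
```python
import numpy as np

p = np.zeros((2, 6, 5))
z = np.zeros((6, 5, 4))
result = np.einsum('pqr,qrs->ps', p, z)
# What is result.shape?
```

(2, 4)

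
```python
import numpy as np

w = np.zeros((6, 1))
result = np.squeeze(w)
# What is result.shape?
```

(6,)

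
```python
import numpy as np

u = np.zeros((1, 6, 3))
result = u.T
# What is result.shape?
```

(3, 6, 1)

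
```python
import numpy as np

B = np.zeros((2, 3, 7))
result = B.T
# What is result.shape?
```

(7, 3, 2)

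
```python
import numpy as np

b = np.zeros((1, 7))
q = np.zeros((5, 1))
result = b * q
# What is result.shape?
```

(5, 7)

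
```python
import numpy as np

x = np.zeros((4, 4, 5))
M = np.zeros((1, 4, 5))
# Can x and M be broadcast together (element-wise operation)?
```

Yes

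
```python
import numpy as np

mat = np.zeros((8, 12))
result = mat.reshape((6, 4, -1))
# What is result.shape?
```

(6, 4, 4)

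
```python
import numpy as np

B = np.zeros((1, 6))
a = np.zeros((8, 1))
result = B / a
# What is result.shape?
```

(8, 6)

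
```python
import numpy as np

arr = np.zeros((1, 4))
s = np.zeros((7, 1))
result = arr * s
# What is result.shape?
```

(7, 4)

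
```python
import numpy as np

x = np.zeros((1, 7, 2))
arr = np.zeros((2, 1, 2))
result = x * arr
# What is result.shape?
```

(2, 7, 2)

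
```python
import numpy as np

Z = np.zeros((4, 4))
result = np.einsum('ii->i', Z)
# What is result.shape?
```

(4,)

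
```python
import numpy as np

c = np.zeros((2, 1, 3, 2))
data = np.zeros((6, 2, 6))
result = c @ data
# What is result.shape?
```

(2, 6, 3, 6)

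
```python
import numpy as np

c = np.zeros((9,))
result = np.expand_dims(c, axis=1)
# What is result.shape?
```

(9, 1)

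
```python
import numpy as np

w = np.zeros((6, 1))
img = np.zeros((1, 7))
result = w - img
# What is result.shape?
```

(6, 7)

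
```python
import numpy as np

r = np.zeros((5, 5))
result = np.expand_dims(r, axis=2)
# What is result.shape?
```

(5, 5, 1)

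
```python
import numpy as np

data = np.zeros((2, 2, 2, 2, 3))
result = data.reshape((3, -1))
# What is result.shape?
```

(3, 16)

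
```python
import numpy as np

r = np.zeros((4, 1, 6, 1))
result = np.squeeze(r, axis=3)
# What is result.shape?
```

(4, 1, 6)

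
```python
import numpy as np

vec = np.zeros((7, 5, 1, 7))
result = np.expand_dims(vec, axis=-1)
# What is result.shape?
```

(7, 5, 1, 7, 1)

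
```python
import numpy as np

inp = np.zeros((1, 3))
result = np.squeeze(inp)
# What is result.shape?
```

(3,)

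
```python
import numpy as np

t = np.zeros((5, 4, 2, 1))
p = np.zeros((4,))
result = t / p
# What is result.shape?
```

(5, 4, 2, 4)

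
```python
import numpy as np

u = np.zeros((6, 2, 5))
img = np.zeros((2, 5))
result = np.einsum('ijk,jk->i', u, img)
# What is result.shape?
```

(6,)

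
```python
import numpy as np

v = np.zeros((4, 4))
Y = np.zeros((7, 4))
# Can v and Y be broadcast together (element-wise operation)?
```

No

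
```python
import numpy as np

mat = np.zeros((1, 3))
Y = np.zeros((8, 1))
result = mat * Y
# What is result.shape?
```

(8, 3)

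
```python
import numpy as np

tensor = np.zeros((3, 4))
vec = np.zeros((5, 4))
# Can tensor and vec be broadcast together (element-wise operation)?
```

No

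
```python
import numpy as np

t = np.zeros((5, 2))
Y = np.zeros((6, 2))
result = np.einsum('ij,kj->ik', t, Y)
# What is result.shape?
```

(5, 6)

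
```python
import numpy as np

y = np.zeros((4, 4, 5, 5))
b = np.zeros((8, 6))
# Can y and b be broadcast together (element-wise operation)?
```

No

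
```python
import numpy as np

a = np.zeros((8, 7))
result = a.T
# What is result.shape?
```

(7, 8)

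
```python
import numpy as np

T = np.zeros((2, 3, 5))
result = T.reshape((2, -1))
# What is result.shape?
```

(2, 15)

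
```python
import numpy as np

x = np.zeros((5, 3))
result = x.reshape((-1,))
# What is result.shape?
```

(15,)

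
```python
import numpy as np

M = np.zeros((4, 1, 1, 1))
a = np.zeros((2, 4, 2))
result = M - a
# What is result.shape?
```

(4, 2, 4, 2)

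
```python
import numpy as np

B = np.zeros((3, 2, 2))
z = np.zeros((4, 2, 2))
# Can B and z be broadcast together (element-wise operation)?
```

No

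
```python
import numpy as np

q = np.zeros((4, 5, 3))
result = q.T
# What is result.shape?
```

(3, 5, 4)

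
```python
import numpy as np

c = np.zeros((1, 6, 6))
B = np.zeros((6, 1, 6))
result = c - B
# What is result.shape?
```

(6, 6, 6)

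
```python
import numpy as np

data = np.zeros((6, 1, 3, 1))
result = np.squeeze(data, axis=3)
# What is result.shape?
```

(6, 1, 3)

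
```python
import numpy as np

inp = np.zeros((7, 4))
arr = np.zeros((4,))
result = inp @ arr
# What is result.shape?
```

(7,)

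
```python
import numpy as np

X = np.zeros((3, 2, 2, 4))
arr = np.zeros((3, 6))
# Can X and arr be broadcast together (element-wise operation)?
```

No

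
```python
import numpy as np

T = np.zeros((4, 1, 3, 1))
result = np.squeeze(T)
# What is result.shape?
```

(4, 3)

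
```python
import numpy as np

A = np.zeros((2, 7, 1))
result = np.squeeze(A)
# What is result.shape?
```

(2, 7)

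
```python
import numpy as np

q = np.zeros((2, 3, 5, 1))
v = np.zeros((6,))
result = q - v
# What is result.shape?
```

(2, 3, 5, 6)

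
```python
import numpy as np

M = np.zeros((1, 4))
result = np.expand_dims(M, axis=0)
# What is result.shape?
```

(1, 1, 4)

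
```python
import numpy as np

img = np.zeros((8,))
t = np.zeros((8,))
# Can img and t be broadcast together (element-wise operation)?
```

Yes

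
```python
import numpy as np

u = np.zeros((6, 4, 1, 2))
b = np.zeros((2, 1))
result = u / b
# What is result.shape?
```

(6, 4, 2, 2)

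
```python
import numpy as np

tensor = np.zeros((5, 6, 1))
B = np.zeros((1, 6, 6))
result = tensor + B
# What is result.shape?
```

(5, 6, 6)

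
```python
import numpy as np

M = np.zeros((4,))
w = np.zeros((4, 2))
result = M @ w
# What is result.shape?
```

(2,)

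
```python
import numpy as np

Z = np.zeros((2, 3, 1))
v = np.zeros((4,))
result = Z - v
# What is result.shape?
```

(2, 3, 4)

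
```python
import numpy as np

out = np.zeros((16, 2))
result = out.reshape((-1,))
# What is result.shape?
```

(32,)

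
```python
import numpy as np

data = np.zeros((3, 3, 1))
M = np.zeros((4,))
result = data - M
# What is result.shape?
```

(3, 3, 4)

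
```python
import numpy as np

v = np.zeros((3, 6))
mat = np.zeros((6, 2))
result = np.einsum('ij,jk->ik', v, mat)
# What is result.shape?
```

(3, 2)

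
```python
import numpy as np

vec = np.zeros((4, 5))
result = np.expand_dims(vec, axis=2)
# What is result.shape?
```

(4, 5, 1)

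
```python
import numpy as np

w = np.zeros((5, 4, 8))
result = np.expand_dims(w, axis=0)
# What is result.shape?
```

(1, 5, 4, 8)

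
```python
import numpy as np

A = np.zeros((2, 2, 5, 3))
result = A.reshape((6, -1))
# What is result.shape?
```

(6, 10)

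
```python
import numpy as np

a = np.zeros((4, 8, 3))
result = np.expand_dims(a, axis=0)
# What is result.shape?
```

(1, 4, 8, 3)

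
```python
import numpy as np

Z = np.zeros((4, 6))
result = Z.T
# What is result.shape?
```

(6, 4)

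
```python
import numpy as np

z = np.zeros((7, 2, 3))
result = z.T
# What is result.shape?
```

(3, 2, 7)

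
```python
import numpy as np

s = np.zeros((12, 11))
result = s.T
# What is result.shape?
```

(11, 12)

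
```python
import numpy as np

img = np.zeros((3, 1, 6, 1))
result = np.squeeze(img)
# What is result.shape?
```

(3, 6)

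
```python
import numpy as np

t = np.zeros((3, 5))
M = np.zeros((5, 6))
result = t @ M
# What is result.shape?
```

(3, 6)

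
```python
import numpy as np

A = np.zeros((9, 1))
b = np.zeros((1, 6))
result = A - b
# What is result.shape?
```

(9, 6)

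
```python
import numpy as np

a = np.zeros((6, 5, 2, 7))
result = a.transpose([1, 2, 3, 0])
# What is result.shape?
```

(5, 2, 7, 6)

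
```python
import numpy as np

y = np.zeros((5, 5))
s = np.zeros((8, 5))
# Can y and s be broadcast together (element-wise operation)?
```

No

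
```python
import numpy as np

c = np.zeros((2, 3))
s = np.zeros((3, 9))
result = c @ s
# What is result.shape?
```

(2, 9)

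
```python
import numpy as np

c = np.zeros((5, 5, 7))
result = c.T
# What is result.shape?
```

(7, 5, 5)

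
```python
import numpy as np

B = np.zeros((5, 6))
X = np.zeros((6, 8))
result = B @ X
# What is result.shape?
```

(5, 8)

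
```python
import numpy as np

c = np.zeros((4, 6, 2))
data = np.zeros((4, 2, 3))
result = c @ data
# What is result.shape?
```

(4, 6, 3)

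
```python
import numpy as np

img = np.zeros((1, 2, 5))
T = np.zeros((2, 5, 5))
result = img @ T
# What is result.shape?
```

(2, 2, 5)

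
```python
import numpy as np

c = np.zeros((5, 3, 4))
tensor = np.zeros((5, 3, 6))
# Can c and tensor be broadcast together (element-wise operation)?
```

No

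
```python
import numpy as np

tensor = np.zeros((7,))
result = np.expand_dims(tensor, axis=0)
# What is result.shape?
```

(1, 7)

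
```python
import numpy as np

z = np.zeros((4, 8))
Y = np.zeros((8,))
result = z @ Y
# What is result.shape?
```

(4,)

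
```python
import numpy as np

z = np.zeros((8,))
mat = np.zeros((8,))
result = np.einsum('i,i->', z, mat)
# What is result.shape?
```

()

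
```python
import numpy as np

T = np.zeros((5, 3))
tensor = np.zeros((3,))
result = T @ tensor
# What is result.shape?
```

(5,)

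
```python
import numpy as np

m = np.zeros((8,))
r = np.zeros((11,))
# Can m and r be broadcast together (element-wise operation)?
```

No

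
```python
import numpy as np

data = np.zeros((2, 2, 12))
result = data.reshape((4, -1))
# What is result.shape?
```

(4, 12)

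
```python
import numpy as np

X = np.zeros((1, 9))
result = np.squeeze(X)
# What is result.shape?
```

(9,)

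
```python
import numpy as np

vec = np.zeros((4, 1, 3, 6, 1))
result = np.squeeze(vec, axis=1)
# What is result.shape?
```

(4, 3, 6, 1)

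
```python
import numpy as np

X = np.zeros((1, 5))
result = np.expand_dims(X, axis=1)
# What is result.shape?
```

(1, 1, 5)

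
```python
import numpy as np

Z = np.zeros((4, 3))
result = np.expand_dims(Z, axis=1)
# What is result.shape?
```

(4, 1, 3)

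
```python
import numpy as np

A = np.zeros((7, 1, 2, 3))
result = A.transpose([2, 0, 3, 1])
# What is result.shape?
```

(2, 7, 3, 1)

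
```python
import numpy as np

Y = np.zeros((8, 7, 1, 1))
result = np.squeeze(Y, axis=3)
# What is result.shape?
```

(8, 7, 1)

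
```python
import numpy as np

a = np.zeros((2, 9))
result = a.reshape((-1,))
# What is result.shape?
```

(18,)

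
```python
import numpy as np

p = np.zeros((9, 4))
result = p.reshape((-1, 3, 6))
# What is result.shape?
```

(2, 3, 6)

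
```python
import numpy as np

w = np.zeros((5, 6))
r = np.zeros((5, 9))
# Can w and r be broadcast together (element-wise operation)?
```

No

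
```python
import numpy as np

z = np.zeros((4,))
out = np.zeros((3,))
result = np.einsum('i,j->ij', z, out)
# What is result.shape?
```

(4, 3)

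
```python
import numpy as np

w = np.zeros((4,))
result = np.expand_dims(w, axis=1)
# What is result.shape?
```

(4, 1)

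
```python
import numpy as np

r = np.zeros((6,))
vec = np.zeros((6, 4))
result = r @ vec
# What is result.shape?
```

(4,)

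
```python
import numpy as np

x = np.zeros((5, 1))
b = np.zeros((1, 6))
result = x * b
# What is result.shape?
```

(5, 6)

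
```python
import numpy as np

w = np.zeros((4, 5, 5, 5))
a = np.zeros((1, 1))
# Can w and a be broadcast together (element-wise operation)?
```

Yes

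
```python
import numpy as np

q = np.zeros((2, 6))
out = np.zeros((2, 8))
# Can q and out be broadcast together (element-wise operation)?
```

No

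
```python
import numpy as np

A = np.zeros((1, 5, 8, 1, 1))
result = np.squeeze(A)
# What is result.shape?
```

(5, 8)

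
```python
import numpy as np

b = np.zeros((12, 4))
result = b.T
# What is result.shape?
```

(4, 12)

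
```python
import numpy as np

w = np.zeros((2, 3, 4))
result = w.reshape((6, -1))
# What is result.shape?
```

(6, 4)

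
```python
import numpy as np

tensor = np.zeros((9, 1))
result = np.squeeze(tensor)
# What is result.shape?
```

(9,)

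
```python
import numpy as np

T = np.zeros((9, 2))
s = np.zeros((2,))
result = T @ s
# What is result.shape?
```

(9,)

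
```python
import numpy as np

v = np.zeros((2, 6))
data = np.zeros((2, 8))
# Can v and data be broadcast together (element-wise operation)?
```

No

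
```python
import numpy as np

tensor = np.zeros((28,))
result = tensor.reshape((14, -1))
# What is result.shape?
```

(14, 2)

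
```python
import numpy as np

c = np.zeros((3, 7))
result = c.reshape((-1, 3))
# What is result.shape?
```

(7, 3)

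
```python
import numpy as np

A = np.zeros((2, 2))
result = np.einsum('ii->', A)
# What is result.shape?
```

()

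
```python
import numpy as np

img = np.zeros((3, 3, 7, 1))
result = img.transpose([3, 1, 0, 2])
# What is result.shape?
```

(1, 3, 3, 7)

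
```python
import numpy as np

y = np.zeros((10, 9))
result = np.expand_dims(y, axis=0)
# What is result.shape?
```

(1, 10, 9)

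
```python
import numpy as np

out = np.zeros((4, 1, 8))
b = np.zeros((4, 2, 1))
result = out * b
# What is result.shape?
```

(4, 2, 8)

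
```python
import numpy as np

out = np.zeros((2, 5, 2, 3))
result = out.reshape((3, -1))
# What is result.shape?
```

(3, 20)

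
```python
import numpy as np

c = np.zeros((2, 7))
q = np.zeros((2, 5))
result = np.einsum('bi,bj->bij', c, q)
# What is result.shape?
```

(2, 7, 5)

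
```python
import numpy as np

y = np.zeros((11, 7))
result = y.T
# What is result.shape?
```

(7, 11)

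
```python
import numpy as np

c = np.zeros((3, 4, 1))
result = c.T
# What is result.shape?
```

(1, 4, 3)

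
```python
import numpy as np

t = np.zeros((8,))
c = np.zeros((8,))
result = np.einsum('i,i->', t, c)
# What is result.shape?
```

()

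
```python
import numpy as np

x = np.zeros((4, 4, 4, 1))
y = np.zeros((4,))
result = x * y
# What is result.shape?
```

(4, 4, 4, 4)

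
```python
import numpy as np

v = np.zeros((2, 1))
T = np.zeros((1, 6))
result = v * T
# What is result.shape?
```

(2, 6)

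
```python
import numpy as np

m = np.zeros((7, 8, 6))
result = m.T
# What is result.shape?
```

(6, 8, 7)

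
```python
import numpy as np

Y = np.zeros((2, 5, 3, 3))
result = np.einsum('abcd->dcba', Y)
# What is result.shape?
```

(3, 3, 5, 2)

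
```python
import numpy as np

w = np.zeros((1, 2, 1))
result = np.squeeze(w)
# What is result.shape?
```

(2,)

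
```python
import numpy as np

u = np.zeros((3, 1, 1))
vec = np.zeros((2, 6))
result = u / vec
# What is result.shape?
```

(3, 2, 6)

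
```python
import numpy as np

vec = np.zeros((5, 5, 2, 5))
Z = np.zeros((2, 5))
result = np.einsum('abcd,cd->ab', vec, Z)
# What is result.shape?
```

(5, 5)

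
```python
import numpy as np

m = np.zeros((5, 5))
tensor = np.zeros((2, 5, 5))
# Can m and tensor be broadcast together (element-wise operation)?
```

Yes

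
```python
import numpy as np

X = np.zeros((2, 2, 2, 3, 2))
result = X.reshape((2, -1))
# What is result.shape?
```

(2, 24)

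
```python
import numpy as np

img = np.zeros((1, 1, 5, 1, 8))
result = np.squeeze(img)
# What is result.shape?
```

(5, 8)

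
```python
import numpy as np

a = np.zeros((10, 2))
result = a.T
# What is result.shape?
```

(2, 10)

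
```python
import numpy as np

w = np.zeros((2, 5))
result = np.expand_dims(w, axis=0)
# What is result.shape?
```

(1, 2, 5)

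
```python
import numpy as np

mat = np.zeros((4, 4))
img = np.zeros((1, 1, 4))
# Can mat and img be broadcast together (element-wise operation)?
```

Yes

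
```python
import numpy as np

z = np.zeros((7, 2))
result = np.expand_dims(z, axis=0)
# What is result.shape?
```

(1, 7, 2)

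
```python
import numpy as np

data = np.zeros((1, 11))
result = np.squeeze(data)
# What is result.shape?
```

(11,)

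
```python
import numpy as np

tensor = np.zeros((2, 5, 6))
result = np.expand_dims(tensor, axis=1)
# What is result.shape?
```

(2, 1, 5, 6)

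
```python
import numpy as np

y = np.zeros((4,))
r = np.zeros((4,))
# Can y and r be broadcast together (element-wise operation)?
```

Yes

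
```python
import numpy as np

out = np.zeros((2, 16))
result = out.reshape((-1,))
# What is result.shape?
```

(32,)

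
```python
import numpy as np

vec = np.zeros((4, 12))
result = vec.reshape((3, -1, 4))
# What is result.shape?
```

(3, 4, 4)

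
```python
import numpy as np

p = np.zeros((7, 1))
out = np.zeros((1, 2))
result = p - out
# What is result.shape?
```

(7, 2)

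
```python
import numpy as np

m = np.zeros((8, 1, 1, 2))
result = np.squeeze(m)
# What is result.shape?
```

(8, 2)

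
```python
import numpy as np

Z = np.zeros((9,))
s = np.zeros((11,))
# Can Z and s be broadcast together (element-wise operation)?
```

No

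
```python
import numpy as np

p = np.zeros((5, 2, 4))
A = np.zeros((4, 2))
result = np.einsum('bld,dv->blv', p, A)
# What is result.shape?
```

(5, 2, 2)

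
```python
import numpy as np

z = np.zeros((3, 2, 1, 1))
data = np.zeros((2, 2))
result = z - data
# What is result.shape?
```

(3, 2, 2, 2)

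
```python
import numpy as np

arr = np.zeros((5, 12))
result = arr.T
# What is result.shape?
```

(12, 5)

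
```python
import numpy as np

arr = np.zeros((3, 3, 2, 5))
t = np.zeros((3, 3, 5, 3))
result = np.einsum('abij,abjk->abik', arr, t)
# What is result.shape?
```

(3, 3, 2, 3)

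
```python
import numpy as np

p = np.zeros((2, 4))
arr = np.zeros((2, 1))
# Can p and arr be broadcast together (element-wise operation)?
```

Yes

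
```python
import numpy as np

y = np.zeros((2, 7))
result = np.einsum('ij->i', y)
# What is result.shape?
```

(2,)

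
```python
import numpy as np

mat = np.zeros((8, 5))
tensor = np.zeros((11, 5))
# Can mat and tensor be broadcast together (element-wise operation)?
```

No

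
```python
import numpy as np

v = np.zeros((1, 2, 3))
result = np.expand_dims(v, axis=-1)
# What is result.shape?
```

(1, 2, 3, 1)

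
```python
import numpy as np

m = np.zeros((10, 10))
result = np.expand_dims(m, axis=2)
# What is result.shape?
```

(10, 10, 1)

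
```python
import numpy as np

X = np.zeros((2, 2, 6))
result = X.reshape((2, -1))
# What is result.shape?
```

(2, 12)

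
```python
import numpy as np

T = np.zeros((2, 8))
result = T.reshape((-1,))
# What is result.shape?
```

(16,)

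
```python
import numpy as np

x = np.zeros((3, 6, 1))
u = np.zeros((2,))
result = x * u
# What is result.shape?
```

(3, 6, 2)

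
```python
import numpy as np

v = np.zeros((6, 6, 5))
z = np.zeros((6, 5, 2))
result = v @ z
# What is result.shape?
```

(6, 6, 2)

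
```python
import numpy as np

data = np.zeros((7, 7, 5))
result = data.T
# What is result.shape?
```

(5, 7, 7)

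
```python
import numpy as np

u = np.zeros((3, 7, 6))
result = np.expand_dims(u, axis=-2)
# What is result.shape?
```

(3, 7, 1, 6)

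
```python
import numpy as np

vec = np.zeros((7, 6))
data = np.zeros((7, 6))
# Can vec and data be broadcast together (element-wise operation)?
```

Yes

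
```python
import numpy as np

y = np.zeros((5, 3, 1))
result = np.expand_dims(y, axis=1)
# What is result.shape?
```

(5, 1, 3, 1)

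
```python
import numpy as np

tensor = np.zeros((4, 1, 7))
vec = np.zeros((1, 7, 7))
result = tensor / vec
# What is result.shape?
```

(4, 7, 7)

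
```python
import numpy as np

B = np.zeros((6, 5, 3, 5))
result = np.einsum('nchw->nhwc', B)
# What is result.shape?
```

(6, 3, 5, 5)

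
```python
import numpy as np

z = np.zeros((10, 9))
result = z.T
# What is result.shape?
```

(9, 10)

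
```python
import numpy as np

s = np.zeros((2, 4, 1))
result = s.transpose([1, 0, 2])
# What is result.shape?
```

(4, 2, 1)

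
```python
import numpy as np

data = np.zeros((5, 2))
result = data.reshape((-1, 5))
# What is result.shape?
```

(2, 5)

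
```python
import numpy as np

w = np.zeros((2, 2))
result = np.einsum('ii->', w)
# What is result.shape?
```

()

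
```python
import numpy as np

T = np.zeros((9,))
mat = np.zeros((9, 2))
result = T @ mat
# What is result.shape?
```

(2,)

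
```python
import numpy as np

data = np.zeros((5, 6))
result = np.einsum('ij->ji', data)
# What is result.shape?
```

(6, 5)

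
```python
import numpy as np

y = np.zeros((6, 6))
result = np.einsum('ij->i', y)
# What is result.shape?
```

(6,)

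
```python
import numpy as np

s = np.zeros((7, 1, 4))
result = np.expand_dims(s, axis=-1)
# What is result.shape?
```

(7, 1, 4, 1)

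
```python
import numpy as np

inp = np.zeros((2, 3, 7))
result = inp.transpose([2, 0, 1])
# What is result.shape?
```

(7, 2, 3)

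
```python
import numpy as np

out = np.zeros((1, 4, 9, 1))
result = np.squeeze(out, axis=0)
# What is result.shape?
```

(4, 9, 1)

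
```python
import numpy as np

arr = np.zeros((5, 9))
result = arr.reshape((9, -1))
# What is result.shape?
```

(9, 5)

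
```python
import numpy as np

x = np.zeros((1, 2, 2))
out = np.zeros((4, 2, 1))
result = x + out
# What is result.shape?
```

(4, 2, 2)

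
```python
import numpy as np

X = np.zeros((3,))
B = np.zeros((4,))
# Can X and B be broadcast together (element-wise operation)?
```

No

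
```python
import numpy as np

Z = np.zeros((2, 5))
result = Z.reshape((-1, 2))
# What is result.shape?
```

(5, 2)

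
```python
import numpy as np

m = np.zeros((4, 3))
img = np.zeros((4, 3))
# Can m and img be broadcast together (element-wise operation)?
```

Yes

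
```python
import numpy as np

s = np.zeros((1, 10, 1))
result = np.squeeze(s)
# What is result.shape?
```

(10,)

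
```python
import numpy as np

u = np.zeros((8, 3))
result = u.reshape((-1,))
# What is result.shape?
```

(24,)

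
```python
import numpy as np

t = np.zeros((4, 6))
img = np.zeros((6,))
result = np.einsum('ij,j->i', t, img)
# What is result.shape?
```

(4,)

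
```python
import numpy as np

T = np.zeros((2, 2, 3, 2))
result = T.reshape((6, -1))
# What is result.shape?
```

(6, 4)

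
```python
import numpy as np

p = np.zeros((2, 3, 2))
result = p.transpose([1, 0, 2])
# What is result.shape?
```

(3, 2, 2)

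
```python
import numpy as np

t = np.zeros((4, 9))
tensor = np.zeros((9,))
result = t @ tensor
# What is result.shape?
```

(4,)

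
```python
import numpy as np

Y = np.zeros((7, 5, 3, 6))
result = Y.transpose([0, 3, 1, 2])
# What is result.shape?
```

(7, 6, 5, 3)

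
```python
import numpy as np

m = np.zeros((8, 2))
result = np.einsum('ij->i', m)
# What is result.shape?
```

(8,)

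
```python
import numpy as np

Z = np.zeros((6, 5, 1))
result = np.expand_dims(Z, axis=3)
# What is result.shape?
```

(6, 5, 1, 1)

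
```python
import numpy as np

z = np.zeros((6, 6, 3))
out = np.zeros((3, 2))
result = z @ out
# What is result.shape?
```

(6, 6, 2)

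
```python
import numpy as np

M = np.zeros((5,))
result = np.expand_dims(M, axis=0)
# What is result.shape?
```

(1, 5)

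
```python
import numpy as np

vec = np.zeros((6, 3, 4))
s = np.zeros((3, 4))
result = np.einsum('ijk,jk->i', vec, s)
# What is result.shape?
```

(6,)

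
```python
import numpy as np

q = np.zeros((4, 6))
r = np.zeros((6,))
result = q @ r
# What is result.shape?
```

(4,)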